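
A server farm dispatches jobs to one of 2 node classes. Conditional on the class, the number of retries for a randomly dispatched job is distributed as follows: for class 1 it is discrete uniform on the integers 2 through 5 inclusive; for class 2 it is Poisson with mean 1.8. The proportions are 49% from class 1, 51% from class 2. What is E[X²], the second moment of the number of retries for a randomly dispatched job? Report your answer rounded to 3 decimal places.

For each component E[X²] = Var + (mean)², giving 1: 13.5; 2: 5.04.
Overall E[X²] = 0.49·13.5 + 0.51·5.04 = 9.1854.

9.185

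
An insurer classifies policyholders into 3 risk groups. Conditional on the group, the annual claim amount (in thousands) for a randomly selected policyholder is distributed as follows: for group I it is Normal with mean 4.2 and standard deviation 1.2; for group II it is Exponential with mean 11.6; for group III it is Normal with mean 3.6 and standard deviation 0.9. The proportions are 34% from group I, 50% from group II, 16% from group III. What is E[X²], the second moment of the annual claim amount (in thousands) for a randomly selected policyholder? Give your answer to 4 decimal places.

For each component E[X²] = Var + (mean)², giving I: 19.08; II: 269.12; III: 13.77.
Overall E[X²] = 0.34·19.08 + 0.5·269.12 + 0.16·13.77 = 143.25.

143.2504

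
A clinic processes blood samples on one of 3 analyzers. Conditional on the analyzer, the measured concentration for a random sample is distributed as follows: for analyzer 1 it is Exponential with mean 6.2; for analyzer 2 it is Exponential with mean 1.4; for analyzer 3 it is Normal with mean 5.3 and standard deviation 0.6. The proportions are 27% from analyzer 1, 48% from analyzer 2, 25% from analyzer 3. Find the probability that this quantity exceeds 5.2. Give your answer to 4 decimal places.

0.2700

Conditional on each analyzer, P(X > 5.2): 1: 0.432268; 2: 0.0243728; 3: 0.566184.
By total probability, P(X > 5.2) = 0.27·0.432268 + 0.48·0.0243728 + 0.25·0.566184 = 0.269957.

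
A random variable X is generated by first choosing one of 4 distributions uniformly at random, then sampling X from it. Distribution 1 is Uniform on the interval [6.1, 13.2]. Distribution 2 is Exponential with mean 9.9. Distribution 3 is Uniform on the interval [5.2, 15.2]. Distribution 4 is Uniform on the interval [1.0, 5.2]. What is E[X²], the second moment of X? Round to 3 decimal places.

104.199

For each component E[X²] = Var + (mean)², giving 1: 97.3233; 2: 196.02; 3: 112.373; 4: 11.08.
Overall E[X²] = 0.25·97.3233 + 0.25·196.02 + 0.25·112.373 + 0.25·11.08 = 104.199.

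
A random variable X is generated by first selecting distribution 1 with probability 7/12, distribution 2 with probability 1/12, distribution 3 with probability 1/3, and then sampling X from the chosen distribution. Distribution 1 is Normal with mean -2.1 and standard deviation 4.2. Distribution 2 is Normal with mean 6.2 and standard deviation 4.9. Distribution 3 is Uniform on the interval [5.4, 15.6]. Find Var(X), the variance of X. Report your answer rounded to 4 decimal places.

49.9133

Per component, 1: μ=-2.1, E[X²]=22.05; 2: μ=6.2, E[X²]=62.45; 3: μ=10.5, E[X²]=118.92.
E[X] = 0.583333·-2.1 + 0.0833333·6.2 + 0.333333·10.5 = 2.79167.
E[X²] = 0.583333·22.05 + 0.0833333·62.45 + 0.333333·118.92 = 57.7067.
Var(X) = E[X²] − (E[X])² = 57.7067 − 7.7934 = 49.9133.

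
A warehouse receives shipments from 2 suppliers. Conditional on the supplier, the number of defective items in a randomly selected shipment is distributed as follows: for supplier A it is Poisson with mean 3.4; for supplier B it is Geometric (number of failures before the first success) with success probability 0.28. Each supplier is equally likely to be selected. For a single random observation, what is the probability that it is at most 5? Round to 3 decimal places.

0.866

Conditional on each supplier, P(X ≤ 5): A: 0.870542; B: 0.860686.
By total probability, P(X ≤ 5) = 0.5·0.870542 + 0.5·0.860686 = 0.865614.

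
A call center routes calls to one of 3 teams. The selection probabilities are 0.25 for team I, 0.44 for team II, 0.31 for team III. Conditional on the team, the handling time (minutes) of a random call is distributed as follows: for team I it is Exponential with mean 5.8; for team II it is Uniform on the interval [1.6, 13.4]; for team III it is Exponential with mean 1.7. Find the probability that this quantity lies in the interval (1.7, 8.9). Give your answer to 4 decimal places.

0.5135

Conditional on each team, P(1.7 < X < 8.9): I: 0.530378; II: 0.610169; III: 0.362554.
By total probability, P(1.7 < X < 8.9) = 0.25·0.530378 + 0.44·0.610169 + 0.31·0.362554 = 0.513461.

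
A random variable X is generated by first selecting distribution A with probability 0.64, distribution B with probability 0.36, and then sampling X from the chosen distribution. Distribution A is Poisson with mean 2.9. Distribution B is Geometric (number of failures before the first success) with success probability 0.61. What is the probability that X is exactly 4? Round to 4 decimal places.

Conditional on each component, P(X = 4): A: 0.162154; B: 0.014112.
By total probability, P(X = 4) = 0.64·0.162154 + 0.36·0.014112 = 0.108859.

0.1089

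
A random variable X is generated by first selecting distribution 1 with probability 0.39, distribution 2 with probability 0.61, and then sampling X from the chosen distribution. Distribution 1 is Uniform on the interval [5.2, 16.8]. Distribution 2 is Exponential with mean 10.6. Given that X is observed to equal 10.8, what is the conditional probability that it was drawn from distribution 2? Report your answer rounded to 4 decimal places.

0.3819

Likelihoods f(10.8 | ·): 1: 0.0862069; 2: 0.0340569.
Posterior ∝ prior × likelihood. Numerator for 2: 0.61·0.0340569 = 0.0207747.
Normalizing constant: 0.39·0.0862069 + 0.61·0.0340569 = 0.0543954.
P(2 | observation) = 0.0207747 / 0.0543954 = 0.381921.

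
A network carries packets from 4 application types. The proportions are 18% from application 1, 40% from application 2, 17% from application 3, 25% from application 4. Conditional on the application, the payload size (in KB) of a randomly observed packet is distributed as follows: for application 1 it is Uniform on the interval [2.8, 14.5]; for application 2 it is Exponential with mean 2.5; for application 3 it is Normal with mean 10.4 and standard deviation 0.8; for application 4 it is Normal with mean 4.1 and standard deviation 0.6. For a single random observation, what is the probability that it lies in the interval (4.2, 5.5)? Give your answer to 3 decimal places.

0.156

Conditional on each application, P(4.2 < X < 5.5): 1: 0.111111; 2: 0.0755708; 3: 4.53413e-10; 4: 0.424001.
By total probability, P(4.2 < X < 5.5) = 0.18·0.111111 + 0.4·0.0755708 + 0.17·4.53413e-10 + 0.25·0.424001 = 0.156229.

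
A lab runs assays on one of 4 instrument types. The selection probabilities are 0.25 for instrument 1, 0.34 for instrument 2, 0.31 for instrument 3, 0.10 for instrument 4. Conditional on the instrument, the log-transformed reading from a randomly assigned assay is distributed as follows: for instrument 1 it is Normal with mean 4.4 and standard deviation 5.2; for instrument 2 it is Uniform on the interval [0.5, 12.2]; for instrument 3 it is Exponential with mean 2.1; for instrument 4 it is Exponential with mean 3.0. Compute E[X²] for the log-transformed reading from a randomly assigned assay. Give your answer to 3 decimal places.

For each component E[X²] = Var + (mean)², giving 1: 46.4; 2: 51.73; 3: 8.82; 4: 18.
Overall E[X²] = 0.25·46.4 + 0.34·51.73 + 0.31·8.82 + 0.1·18 = 33.7224.

33.722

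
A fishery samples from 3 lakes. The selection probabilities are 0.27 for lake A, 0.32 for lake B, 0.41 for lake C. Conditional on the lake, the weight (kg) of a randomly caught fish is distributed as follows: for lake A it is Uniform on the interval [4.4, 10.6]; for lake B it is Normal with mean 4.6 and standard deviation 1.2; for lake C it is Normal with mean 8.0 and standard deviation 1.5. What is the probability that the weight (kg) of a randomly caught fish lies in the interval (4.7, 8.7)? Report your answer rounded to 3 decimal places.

0.596

Conditional on each lake, P(4.7 < X < 8.7): A: 0.645161; B: 0.466476; C: 0.665727.
By total probability, P(4.7 < X < 8.7) = 0.27·0.645161 + 0.32·0.466476 + 0.41·0.665727 = 0.596414.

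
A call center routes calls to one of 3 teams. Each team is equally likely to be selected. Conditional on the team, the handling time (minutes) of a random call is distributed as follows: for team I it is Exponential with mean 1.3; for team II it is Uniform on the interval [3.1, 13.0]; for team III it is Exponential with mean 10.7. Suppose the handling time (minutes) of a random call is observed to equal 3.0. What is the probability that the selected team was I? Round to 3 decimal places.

0.520

Likelihoods f(3.0 | ·): I: 0.0765312; II: 0; III: 0.0706076.
Posterior ∝ prior × likelihood. Numerator for I: 0.333333·0.0765312 = 0.0255104.
Normalizing constant: 0.333333·0.0765312 + 0.333333·0 + 0.333333·0.0706076 = 0.0490463.
P(I | observation) = 0.0255104 / 0.0490463 = 0.520129.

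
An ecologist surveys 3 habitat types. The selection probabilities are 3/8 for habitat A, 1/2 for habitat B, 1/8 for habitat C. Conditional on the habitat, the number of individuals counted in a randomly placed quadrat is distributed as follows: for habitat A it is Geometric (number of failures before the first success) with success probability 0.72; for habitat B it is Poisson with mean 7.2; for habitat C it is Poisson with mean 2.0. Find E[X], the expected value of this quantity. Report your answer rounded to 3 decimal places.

3.996

Component means — A: 0.388889; B: 7.2; C: 2.
E[X] = 0.375·0.388889 + 0.5·7.2 + 0.125·2 = 3.99583.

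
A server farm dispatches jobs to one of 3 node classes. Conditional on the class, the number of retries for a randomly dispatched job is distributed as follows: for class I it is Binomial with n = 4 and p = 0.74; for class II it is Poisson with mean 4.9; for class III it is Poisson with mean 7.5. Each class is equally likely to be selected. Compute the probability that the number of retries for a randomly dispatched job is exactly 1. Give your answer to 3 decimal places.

0.031

Conditional on each class, P(X = 1): I: 0.052025; II: 0.0364883; III: 0.00414813.
By total probability, P(X = 1) = 0.333333·0.052025 + 0.333333·0.0364883 + 0.333333·0.00414813 = 0.0308871.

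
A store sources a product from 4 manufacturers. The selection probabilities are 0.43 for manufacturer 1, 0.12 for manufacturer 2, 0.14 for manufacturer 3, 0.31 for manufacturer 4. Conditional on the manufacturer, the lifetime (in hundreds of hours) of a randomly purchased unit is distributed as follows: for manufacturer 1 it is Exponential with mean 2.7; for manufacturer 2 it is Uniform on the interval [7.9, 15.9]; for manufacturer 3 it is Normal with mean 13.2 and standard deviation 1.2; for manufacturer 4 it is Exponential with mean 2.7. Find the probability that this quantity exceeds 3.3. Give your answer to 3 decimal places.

0.478

Conditional on each manufacturer, P(X > 3.3): 1: 0.294575; 2: 1; 3: 1; 4: 0.294575.
By total probability, P(X > 3.3) = 0.43·0.294575 + 0.12·1 + 0.14·1 + 0.31·0.294575 = 0.477985.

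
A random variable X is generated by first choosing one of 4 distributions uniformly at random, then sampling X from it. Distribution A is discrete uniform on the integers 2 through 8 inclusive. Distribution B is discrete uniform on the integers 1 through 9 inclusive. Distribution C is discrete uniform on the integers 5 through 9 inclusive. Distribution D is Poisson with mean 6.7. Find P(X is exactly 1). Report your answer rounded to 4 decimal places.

Conditional on each component, P(X = 1): A: 0; B: 0.111111; C: 0; D: 0.00824711.
By total probability, P(X = 1) = 0.25·0 + 0.25·0.111111 + 0.25·0 + 0.25·0.00824711 = 0.0298396.

0.0298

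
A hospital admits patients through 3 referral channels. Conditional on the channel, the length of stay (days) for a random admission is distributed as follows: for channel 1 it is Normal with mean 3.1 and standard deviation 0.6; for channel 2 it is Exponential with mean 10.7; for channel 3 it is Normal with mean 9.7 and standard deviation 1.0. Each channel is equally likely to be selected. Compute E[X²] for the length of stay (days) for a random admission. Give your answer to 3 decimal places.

For each component E[X²] = Var + (mean)², giving 1: 9.97; 2: 228.98; 3: 95.09.
Overall E[X²] = 0.333333·9.97 + 0.333333·228.98 + 0.333333·95.09 = 111.347.

111.347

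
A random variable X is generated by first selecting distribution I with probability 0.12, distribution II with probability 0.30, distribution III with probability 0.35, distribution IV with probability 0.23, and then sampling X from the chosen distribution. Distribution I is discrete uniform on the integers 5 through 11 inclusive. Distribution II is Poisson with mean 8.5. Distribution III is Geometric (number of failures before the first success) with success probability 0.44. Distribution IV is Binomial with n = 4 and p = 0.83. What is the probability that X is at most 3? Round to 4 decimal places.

Conditional on each component, P(X ≤ 3): I: 0; II: 0.0301091; III: 0.901655; IV: 0.525417.
By total probability, P(X ≤ 3) = 0.12·0 + 0.3·0.0301091 + 0.35·0.901655 + 0.23·0.525417 = 0.445458.

0.4455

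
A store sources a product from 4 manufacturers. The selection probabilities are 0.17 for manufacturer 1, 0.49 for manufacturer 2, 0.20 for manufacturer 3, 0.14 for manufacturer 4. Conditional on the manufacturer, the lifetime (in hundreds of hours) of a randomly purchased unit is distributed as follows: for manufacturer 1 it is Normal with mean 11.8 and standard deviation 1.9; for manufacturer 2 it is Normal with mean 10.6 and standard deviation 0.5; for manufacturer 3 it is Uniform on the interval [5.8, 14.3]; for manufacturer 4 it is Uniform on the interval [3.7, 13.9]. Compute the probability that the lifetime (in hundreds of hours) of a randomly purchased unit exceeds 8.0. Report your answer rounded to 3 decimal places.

0.885

Conditional on each manufacturer, P(X > 8.0): 1: 0.97725; 2: 1; 3: 0.741176; 4: 0.578431.
By total probability, P(X > 8.0) = 0.17·0.97725 + 0.49·1 + 0.2·0.741176 + 0.14·0.578431 = 0.885348.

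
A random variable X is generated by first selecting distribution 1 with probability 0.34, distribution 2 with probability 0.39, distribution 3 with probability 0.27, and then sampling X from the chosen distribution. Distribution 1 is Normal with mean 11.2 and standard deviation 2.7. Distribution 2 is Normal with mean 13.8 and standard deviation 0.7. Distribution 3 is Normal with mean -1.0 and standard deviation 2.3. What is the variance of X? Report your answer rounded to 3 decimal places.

41.723

Per component, 1: μ=11.2, E[X²]=132.73; 2: μ=13.8, E[X²]=190.93; 3: μ=-1, E[X²]=6.29.
E[X] = 0.34·11.2 + 0.39·13.8 + 0.27·-1 = 8.92.
E[X²] = 0.34·132.73 + 0.39·190.93 + 0.27·6.29 = 121.289.
Var(X) = E[X²] − (E[X])² = 121.289 − 79.5664 = 41.7228.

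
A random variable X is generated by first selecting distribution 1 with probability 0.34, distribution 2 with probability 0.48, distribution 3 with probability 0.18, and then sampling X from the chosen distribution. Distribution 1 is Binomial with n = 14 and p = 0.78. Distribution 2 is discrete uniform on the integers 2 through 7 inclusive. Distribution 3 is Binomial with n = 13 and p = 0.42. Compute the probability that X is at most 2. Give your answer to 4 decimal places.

Conditional on each component, P(X ≤ 2): 1: 7.43215e-07; 2: 0.166667; 3: 0.0431329.
By total probability, P(X ≤ 2) = 0.34·7.43215e-07 + 0.48·0.166667 + 0.18·0.0431329 = 0.0877642.

0.0878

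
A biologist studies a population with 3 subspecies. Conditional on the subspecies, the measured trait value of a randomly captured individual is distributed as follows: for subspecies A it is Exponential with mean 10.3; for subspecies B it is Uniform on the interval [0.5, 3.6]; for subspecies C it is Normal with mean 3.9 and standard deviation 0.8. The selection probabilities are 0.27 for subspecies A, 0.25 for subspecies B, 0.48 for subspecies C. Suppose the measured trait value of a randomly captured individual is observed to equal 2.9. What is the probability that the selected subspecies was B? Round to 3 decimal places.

Likelihoods f(2.9 | ·): A: 0.0732632; B: 0.322581; C: 0.228311.
Posterior ∝ prior × likelihood. Numerator for B: 0.25·0.322581 = 0.0806452.
Normalizing constant: 0.27·0.0732632 + 0.25·0.322581 + 0.48·0.228311 = 0.210016.
P(B | observation) = 0.0806452 / 0.210016 = 0.383996.

0.384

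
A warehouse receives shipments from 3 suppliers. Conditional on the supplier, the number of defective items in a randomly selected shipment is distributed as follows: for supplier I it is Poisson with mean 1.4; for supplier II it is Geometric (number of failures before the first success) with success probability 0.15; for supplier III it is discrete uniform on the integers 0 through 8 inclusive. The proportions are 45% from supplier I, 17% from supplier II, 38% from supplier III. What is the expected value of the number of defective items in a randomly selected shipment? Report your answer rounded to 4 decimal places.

3.1133

Component means — I: 1.4; II: 5.66667; III: 4.
E[X] = 0.45·1.4 + 0.17·5.66667 + 0.38·4 = 3.11333.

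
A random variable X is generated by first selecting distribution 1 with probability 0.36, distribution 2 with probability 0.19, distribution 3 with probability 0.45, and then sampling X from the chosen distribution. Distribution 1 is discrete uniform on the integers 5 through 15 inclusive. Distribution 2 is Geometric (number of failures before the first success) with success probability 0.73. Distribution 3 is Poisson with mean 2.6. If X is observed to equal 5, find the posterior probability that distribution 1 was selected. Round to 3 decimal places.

0.496

Likelihoods P(X=5 | ·): 1: 0.0909091; 2: 0.00104747; 3: 0.0735394.
Posterior ∝ prior × likelihood. Numerator for 1: 0.36·0.0909091 = 0.0327273.
Normalizing constant: 0.36·0.0909091 + 0.19·0.00104747 + 0.45·0.0735394 = 0.066019.
P(1 | observation) = 0.0327273 / 0.066019 = 0.495725.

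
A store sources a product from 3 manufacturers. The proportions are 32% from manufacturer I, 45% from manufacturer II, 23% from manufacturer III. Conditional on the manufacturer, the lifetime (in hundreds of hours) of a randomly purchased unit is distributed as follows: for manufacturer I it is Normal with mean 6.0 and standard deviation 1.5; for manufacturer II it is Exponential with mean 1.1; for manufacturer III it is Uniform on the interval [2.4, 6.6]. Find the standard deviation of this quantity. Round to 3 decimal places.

Per component, I: μ=6, E[X²]=38.25; II: μ=1.1, E[X²]=2.42; III: μ=4.5, E[X²]=21.72.
E[X] = 0.32·6 + 0.45·1.1 + 0.23·4.5 = 3.45.
E[X²] = 0.32·38.25 + 0.45·2.42 + 0.23·21.72 = 18.3246.
Var(X) = E[X²] − (E[X])² = 18.3246 − 11.9025 = 6.4221.
SD(X) = √6.4221 = 2.53419.

2.534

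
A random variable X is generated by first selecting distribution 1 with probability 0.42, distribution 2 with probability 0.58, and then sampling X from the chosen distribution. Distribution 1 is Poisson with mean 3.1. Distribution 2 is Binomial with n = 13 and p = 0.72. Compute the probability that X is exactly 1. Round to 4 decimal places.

0.0587

Conditional on each component, P(X = 1): 1: 0.139653; 2: 2.17356e-06.
By total probability, P(X = 1) = 0.42·0.139653 + 0.58·2.17356e-06 = 0.0586553.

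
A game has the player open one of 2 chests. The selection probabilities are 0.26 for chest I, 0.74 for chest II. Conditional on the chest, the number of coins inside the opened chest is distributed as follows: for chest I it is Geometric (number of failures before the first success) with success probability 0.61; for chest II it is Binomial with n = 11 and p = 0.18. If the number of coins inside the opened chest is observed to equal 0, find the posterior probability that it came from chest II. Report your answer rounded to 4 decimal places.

0.3446

Likelihoods P(X=0 | ·): I: 0.61; II: 0.112707.
Posterior ∝ prior × likelihood. Numerator for II: 0.74·0.112707 = 0.0834035.
Normalizing constant: 0.26·0.61 + 0.74·0.112707 = 0.242003.
P(II | observation) = 0.0834035 / 0.242003 = 0.344637.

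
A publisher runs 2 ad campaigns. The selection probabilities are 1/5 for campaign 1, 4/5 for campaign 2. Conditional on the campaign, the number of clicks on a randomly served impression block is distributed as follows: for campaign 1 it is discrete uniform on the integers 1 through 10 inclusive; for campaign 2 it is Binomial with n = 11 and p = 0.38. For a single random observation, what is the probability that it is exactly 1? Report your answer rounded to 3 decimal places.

0.048

Conditional on each campaign, P(X = 1): 1: 0.1; 2: 0.0350827.
By total probability, P(X = 1) = 0.2·0.1 + 0.8·0.0350827 = 0.0480662.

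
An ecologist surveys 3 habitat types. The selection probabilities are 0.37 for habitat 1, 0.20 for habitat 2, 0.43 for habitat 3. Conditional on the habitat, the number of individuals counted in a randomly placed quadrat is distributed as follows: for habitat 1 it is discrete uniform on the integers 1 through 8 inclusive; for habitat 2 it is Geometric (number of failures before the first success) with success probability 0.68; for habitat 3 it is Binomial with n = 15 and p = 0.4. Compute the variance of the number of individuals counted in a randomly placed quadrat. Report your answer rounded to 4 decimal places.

7.8178

Per component, 1: μ=4.5, E[X²]=25.5; 2: μ=0.470588, E[X²]=0.913495; 3: μ=6, E[X²]=39.6.
E[X] = 0.37·4.5 + 0.2·0.470588 + 0.43·6 = 4.33912.
E[X²] = 0.37·25.5 + 0.2·0.913495 + 0.43·39.6 = 26.6457.
Var(X) = E[X²] − (E[X])² = 26.6457 − 18.8279 = 7.81776.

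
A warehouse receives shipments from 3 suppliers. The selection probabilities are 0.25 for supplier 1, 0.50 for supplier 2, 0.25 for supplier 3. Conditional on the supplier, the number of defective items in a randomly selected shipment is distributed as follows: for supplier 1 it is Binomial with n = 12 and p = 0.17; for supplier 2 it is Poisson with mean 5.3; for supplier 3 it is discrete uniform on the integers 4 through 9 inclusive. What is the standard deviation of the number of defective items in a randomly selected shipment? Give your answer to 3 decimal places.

2.560

Per component, 1: μ=2.04, E[X²]=5.8548; 2: μ=5.3, E[X²]=33.39; 3: μ=6.5, E[X²]=45.1667.
E[X] = 0.25·2.04 + 0.5·5.3 + 0.25·6.5 = 4.785.
E[X²] = 0.25·5.8548 + 0.5·33.39 + 0.25·45.1667 = 29.4504.
Var(X) = E[X²] − (E[X])² = 29.4504 − 22.8962 = 6.55414.
SD(X) = √6.55414 = 2.56011.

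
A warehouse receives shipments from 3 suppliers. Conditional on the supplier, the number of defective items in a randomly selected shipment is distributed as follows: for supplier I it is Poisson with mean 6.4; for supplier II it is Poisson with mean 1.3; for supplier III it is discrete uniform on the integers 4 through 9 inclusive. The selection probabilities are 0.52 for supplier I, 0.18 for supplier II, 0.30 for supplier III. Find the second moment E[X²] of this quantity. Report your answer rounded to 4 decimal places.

38.7154

For each component E[X²] = Var + (mean)², giving I: 47.36; II: 2.99; III: 45.1667.
Overall E[X²] = 0.52·47.36 + 0.18·2.99 + 0.3·45.1667 = 38.7154.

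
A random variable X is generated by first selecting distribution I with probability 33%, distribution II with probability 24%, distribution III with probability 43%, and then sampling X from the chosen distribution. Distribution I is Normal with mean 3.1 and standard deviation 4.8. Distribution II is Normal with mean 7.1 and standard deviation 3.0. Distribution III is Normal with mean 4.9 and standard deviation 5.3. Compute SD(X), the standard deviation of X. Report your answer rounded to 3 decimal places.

Per component, I: μ=3.1, E[X²]=32.65; II: μ=7.1, E[X²]=59.41; III: μ=4.9, E[X²]=52.1.
E[X] = 0.33·3.1 + 0.24·7.1 + 0.43·4.9 = 4.834.
E[X²] = 0.33·32.65 + 0.24·59.41 + 0.43·52.1 = 47.4359.
Var(X) = E[X²] − (E[X])² = 47.4359 − 23.3676 = 24.0683.
SD(X) = √24.0683 = 4.90595.

4.906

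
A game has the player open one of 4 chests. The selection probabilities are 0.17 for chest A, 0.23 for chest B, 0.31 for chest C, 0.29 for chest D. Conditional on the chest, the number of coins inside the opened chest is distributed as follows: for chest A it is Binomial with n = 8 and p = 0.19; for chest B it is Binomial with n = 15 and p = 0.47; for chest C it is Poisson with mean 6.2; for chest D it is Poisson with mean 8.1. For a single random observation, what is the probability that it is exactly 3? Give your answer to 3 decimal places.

Conditional on each chest, P(X = 3): A: 0.133929; B: 0.0232068; C: 0.0806117; D: 0.0268855.
By total probability, P(X = 3) = 0.17·0.133929 + 0.23·0.0232068 + 0.31·0.0806117 + 0.29·0.0268855 = 0.0608919.

0.061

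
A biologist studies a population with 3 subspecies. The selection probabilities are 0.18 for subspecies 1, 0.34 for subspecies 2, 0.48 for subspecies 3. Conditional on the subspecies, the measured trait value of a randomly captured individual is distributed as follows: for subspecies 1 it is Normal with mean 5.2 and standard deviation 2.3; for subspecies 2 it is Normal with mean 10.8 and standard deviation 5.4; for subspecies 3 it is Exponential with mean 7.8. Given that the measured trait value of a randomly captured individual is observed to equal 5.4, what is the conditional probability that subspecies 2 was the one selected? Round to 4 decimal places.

Likelihoods f(5.4 | ·): 1: 0.172799; 2: 0.0448094; 3: 0.0641564.
Posterior ∝ prior × likelihood. Numerator for 2: 0.34·0.0448094 = 0.0152352.
Normalizing constant: 0.18·0.172799 + 0.34·0.0448094 + 0.48·0.0641564 = 0.077134.
P(2 | observation) = 0.0152352 / 0.077134 = 0.197516.

0.1975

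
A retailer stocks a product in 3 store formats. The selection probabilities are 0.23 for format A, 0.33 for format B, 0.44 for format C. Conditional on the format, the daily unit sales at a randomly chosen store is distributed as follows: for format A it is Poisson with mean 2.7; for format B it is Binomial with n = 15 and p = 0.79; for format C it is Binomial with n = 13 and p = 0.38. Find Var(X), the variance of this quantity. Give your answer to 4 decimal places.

Per component, A: μ=2.7, E[X²]=9.99; B: μ=11.85, E[X²]=142.911; C: μ=4.94, E[X²]=27.4664.
E[X] = 0.23·2.7 + 0.33·11.85 + 0.44·4.94 = 6.7051.
E[X²] = 0.23·9.99 + 0.33·142.911 + 0.44·27.4664 = 61.5435.
Var(X) = E[X²] − (E[X])² = 61.5435 − 44.9584 = 16.5852.

16.5852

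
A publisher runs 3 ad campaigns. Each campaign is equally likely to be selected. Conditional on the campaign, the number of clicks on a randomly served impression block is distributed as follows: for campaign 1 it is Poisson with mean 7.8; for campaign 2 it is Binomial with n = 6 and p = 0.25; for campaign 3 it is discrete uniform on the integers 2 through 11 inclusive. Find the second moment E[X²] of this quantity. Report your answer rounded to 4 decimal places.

40.8383

For each component E[X²] = Var + (mean)², giving 1: 68.64; 2: 3.375; 3: 50.5.
Overall E[X²] = 0.333333·68.64 + 0.333333·3.375 + 0.333333·50.5 = 40.8383.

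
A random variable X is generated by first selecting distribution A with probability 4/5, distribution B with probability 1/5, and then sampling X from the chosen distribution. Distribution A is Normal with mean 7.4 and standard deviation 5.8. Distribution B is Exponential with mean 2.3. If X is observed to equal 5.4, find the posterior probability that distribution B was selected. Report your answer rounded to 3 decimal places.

Likelihoods f(5.4 | ·): A: 0.064813; B: 0.0415551.
Posterior ∝ prior × likelihood. Numerator for B: 0.2·0.0415551 = 0.00831102.
Normalizing constant: 0.8·0.064813 + 0.2·0.0415551 = 0.0601614.
P(B | observation) = 0.00831102 / 0.0601614 = 0.138145.

0.138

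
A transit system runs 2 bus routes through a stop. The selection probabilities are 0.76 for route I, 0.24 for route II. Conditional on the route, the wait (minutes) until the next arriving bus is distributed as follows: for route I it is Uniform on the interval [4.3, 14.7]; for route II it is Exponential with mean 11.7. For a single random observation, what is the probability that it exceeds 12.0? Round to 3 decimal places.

0.283

Conditional on each route, P(X > 12.0): I: 0.259615; II: 0.358567.
By total probability, P(X > 12.0) = 0.76·0.259615 + 0.24·0.358567 = 0.283364.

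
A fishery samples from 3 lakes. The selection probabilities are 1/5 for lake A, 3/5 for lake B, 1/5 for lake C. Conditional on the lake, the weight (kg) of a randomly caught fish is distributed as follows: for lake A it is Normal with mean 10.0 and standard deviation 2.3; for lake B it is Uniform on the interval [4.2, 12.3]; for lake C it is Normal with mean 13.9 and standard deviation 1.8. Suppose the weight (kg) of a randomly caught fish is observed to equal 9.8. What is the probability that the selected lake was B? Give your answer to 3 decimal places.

Likelihoods f(9.8 | ·): A: 0.172799; B: 0.123457; C: 0.0165584.
Posterior ∝ prior × likelihood. Numerator for B: 0.6·0.123457 = 0.0740741.
Normalizing constant: 0.2·0.172799 + 0.6·0.123457 + 0.2·0.0165584 = 0.111945.
P(B | observation) = 0.0740741 / 0.111945 = 0.661698.

0.662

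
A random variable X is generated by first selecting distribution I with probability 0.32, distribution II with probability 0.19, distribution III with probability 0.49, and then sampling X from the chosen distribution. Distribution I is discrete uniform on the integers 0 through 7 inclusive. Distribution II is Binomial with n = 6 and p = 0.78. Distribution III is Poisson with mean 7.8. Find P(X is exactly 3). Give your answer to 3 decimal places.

0.075

Conditional on each component, P(X = 3): I: 0.125; II: 0.101061; III: 0.0324068.
By total probability, P(X = 3) = 0.32·0.125 + 0.19·0.101061 + 0.49·0.0324068 = 0.0750808.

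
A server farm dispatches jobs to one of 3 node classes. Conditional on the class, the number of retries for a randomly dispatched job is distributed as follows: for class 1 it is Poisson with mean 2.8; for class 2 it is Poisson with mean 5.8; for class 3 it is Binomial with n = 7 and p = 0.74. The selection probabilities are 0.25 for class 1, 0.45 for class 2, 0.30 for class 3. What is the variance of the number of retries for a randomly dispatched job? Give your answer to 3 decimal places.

5.203

Per component, 1: μ=2.8, E[X²]=10.64; 2: μ=5.8, E[X²]=39.44; 3: μ=5.18, E[X²]=28.1792.
E[X] = 0.25·2.8 + 0.45·5.8 + 0.3·5.18 = 4.864.
E[X²] = 0.25·10.64 + 0.45·39.44 + 0.3·28.1792 = 28.8618.
Var(X) = E[X²] − (E[X])² = 28.8618 − 23.6585 = 5.20326.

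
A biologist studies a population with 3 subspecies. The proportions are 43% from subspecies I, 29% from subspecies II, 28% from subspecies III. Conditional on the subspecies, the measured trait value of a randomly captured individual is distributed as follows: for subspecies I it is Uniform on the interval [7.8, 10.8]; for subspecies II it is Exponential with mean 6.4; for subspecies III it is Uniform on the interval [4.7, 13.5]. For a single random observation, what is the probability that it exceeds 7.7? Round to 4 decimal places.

0.7016

Conditional on each subspecies, P(X > 7.7): I: 1; II: 0.300254; III: 0.659091.
By total probability, P(X > 7.7) = 0.43·1 + 0.29·0.300254 + 0.28·0.659091 = 0.701619.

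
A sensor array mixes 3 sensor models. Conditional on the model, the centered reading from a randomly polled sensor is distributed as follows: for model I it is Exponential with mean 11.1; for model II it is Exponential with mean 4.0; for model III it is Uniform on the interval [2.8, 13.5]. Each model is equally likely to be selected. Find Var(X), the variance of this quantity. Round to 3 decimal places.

Per component, I: μ=11.1, E[X²]=246.42; II: μ=4, E[X²]=32; III: μ=8.15, E[X²]=75.9633.
E[X] = 0.333333·11.1 + 0.333333·4 + 0.333333·8.15 = 7.75.
E[X²] = 0.333333·246.42 + 0.333333·32 + 0.333333·75.9633 = 118.128.
Var(X) = E[X²] − (E[X])² = 118.128 − 60.0625 = 58.0653.

58.065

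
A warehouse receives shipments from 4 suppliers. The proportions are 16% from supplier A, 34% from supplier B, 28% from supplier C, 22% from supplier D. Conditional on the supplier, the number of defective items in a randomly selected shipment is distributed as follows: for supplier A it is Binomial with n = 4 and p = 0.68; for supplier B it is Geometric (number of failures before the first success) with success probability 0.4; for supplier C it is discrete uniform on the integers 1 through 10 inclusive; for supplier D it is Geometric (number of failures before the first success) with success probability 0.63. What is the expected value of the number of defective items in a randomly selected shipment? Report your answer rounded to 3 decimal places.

Component means — A: 2.72; B: 1.5; C: 5.5; D: 0.587302.
E[X] = 0.16·2.72 + 0.34·1.5 + 0.28·5.5 + 0.22·0.587302 = 2.61441.

2.614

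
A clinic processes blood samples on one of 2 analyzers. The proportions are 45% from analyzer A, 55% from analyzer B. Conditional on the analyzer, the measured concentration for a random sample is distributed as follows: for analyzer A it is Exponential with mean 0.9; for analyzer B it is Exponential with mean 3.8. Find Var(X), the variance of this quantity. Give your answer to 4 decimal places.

Per component, A: μ=0.9, E[X²]=1.62; B: μ=3.8, E[X²]=28.88.
E[X] = 0.45·0.9 + 0.55·3.8 = 2.495.
E[X²] = 0.45·1.62 + 0.55·28.88 = 16.613.
Var(X) = E[X²] − (E[X])² = 16.613 − 6.22503 = 10.388.

10.3880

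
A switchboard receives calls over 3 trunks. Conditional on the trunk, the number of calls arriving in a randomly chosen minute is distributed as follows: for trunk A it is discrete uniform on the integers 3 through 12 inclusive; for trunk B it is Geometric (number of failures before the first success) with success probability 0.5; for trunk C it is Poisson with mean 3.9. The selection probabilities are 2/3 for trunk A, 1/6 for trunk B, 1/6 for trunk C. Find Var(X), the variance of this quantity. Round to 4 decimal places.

Per component, A: μ=7.5, E[X²]=64.5; B: μ=1, E[X²]=3; C: μ=3.9, E[X²]=19.11.
E[X] = 0.666667·7.5 + 0.166667·1 + 0.166667·3.9 = 5.81667.
E[X²] = 0.666667·64.5 + 0.166667·3 + 0.166667·19.11 = 46.685.
Var(X) = E[X²] − (E[X])² = 46.685 − 33.8336 = 12.8514.

12.8514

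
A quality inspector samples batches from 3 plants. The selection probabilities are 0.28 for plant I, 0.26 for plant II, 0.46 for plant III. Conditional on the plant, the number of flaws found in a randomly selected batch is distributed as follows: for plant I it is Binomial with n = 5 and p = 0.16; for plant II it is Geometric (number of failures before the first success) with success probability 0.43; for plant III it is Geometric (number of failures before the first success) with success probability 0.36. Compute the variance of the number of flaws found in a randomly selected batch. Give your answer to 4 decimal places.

3.4290

Per component, I: μ=0.8, E[X²]=1.312; II: μ=1.32558, E[X²]=4.83991; III: μ=1.77778, E[X²]=8.09877.
E[X] = 0.28·0.8 + 0.26·1.32558 + 0.46·1.77778 = 1.38643.
E[X²] = 0.28·1.312 + 0.26·4.83991 + 0.46·8.09877 = 5.35117.
Var(X) = E[X²] − (E[X])² = 5.35117 − 1.92219 = 3.42898.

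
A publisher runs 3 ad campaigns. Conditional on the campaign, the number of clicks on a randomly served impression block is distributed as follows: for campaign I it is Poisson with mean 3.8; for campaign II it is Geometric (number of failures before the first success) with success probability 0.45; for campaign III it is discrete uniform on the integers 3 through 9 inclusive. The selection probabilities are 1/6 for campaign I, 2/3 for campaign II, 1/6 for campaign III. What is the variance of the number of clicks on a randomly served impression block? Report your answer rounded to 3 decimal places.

Per component, I: μ=3.8, E[X²]=18.24; II: μ=1.22222, E[X²]=4.20988; III: μ=6, E[X²]=40.
E[X] = 0.166667·3.8 + 0.666667·1.22222 + 0.166667·6 = 2.44815.
E[X²] = 0.166667·18.24 + 0.666667·4.20988 + 0.166667·40 = 12.5133.
Var(X) = E[X²] − (E[X])² = 12.5133 − 5.99343 = 6.51982.

6.520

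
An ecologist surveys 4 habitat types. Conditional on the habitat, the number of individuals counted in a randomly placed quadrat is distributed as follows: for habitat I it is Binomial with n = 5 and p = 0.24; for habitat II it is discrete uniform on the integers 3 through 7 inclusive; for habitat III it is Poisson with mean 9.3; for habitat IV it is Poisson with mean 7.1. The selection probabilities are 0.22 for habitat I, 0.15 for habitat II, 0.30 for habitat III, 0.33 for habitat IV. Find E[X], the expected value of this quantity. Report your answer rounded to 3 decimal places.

Component means — I: 1.2; II: 5; III: 9.3; IV: 7.1.
E[X] = 0.22·1.2 + 0.15·5 + 0.3·9.3 + 0.33·7.1 = 6.147.

6.147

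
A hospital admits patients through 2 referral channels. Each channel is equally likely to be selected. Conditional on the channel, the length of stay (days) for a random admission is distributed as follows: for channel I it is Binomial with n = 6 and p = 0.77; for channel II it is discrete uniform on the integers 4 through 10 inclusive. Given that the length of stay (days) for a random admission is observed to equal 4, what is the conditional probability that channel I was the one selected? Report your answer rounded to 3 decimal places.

Likelihoods P(X=4 | ·): I: 0.278939; II: 0.142857.
Posterior ∝ prior × likelihood. Numerator for I: 0.5·0.278939 = 0.13947.
Normalizing constant: 0.5·0.278939 + 0.5·0.142857 = 0.210898.
P(I | observation) = 0.13947 / 0.210898 = 0.661313.

0.661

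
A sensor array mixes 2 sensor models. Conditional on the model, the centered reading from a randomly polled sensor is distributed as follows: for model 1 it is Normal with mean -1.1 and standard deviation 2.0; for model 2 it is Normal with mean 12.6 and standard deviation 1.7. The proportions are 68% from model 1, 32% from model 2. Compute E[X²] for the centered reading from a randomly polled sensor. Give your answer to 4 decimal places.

55.2708

For each component E[X²] = Var + (mean)², giving 1: 5.21; 2: 161.65.
Overall E[X²] = 0.68·5.21 + 0.32·161.65 = 55.2708.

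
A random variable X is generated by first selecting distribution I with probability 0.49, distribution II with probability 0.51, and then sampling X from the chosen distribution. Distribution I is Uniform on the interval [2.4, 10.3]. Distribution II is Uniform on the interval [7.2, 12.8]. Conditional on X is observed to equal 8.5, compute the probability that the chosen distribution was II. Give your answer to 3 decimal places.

0.595

Likelihoods f(8.5 | ·): I: 0.126582; II: 0.178571.
Posterior ∝ prior × likelihood. Numerator for II: 0.51·0.178571 = 0.0910714.
Normalizing constant: 0.49·0.126582 + 0.51·0.178571 = 0.153097.
P(II | observation) = 0.0910714 / 0.153097 = 0.594862.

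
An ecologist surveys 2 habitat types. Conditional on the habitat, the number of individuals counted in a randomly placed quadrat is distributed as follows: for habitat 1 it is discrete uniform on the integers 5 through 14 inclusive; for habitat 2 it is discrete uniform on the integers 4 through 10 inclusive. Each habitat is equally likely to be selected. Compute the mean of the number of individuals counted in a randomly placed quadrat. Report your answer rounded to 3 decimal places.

Component means — 1: 9.5; 2: 7.
E[X] = 0.5·9.5 + 0.5·7 = 8.25.

8.250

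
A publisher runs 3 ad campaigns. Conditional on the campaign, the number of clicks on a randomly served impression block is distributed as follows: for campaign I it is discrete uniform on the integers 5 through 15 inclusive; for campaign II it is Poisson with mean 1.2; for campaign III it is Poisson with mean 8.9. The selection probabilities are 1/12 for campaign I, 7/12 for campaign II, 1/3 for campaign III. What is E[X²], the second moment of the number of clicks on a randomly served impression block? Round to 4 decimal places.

40.0767

For each component E[X²] = Var + (mean)², giving I: 110; II: 2.64; III: 88.11.
Overall E[X²] = 0.0833333·110 + 0.583333·2.64 + 0.333333·88.11 = 40.0767.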